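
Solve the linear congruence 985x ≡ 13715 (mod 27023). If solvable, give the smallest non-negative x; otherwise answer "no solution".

First find gcd(985, 27023):
27023 = 27×985 + 428
985 = 2×428 + 129
428 = 3×129 + 41
129 = 3×41 + 6
41 = 6×6 + 5
6 = 1×5 + 1
5 = 5×1 + 0
gcd = 1, so a unique solution mod 27023 exists.
Back-substitute for the Bézout coefficients:
1 = 6 − 5
1 = −41 + 7·6
1 = 7·129 − 22·41
1 = −22·428 + 73·129
1 = 73·985 − 168·428
1 = −168·27023 + 4609·985
So 985·(4609) ≡ 1 (mod 27023), giving 985⁻¹ ≡ 4609.
x ≡ 985⁻¹·13715 ≡ 4609·13715 ≡ 5638 (mod 27023).

5638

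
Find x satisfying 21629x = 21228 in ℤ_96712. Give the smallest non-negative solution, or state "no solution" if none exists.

41044

First find gcd(21629, 96712):
96712 = 4·21629 + 10196
21629 = 2·10196 + 1237
10196 = 8·1237 + 300
1237 = 4·300 + 37
300 = 8·37 + 4
37 = 9·4 + 1
4 = 4·1 + 0
gcd = 1, so a unique solution mod 96712 exists.
Back-substitute for the Bézout coefficients:
1 = 37 − 9·4
1 = −9·300 + 73·37
1 = 73·1237 − 301·300
1 = −301·10196 + 2481·1237
1 = 2481·21629 − 5263·10196
1 = −5263·96712 + 23533·21629
So 21629·(23533) ≡ 1 (mod 96712), giving 21629⁻¹ ≡ 23533.
x ≡ 21629⁻¹·21228 ≡ 23533·21228 ≡ 41044 (mod 96712).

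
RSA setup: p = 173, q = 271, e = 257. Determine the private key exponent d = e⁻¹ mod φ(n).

44633

φ(n) = (p−1)(q−1) = 172·270 = 46440.
Need d with 257·d ≡ 1 (mod 46440). Apply the extended Euclidean algorithm:
46440 = 180·257 + 180
257 = 1·180 + 77
180 = 2·77 + 26
77 = 2·26 + 25
26 = 1·25 + 1
25 = 25·1 + 0
Back-substitute:
1 = 26 − 25
1 = −77 + 3·26
1 = 3·180 − 7·77
1 = −7·257 + 10·180
1 = 10·46440 − 1807·257
So 257·(-1807) ≡ 1 (mod 46440), hence d ≡ -1807 ≡ 44633 (mod 46440).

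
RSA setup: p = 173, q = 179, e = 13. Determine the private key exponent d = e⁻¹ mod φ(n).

φ(n) = (p−1)(q−1) = 172·178 = 30616.
Need d with 13·d ≡ 1 (mod 30616). Apply the extended Euclidean algorithm:
30616 = 2355·13 + 1
13 = 13·1 + 0
Back-substitute:
1 = 30616 − 2355·13
So 13·(-2355) ≡ 1 (mod 30616), hence d ≡ -2355 ≡ 28261 (mod 30616).

28261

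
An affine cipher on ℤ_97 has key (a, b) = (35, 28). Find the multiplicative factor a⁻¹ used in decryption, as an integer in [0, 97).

Run Euclid on (97, 35):
97 = 2*35 + 27
35 = 1*27 + 8
27 = 3*8 + 3
8 = 2*3 + 2
3 = 1*2 + 1
2 = 2*1 + 0
gcd = 1, so the inverse exists. Back-substitute:
1 = 3 − 2
1 = −8 + 3·3
1 = 3·27 − 10·8
1 = −10·35 + 13·27
1 = 13·97 − 36·35
Thus 35·(-36) ≡ 1 (mod 97); reducing, -36 mod 97 = 61.

61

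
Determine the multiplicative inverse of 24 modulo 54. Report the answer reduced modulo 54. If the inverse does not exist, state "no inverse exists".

no inverse exists

Euclidean algorithm on 54, 24:
54 = 2·24 + 6
24 = 4·6 + 0
Since gcd = 6 > 1, 24 is not a unit mod 54.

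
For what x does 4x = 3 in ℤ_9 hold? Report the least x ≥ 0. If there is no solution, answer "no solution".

First find gcd(4, 9):
9 = 2*4 + 1
4 = 4*1 + 0
gcd = 1, so a unique solution mod 9 exists.
Back-substitute for the Bézout coefficients:
1 = 9 − 2·4
So 4·(-2) ≡ 1 (mod 9), giving 4⁻¹ ≡ 7.
x ≡ 4⁻¹·3 ≡ 7·3 ≡ 3 (mod 9).

3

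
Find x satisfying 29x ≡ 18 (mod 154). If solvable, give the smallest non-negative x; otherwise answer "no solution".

First find gcd(29, 154):
154 = 5×29 + 9
29 = 3×9 + 2
9 = 4×2 + 1
2 = 2×1 + 0
gcd = 1, so a unique solution mod 154 exists.
Back-substitute for the Bézout coefficients:
1 = 9 − 4·2
1 = −4·29 + 13·9
1 = 13·154 − 69·29
So 29·(-69) ≡ 1 (mod 154), giving 29⁻¹ ≡ 85.
x ≡ 29⁻¹·18 ≡ 85·18 ≡ 144 (mod 154).

144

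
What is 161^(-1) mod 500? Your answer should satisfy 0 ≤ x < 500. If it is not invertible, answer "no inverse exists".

441

gcd(500, 161) by repeated division:
500 = 3×161 + 17
161 = 9×17 + 8
17 = 2×8 + 1
8 = 8×1 + 0
The gcd is 1. Working backward:
1 = 17 − 2·8
1 = −2·161 + 19·17
1 = 19·500 − 59·161
So 161·(-59) ≡ 1 (mod 500), and -59 ≡ 441 (mod 500).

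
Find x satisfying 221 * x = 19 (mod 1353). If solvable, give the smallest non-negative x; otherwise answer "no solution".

First find gcd(221, 1353):
1353 = 6×221 + 27
221 = 8×27 + 5
27 = 5×5 + 2
5 = 2×2 + 1
2 = 2×1 + 0
gcd = 1, so a unique solution mod 1353 exists.
Back-substitute for the Bézout coefficients:
1 = 5 − 2·2
1 = −2·27 + 11·5
1 = 11·221 − 90·27
1 = −90·1353 + 551·221
So 221·(551) ≡ 1 (mod 1353), giving 221⁻¹ ≡ 551.
x ≡ 221⁻¹·19 ≡ 551·19 ≡ 998 (mod 1353).

998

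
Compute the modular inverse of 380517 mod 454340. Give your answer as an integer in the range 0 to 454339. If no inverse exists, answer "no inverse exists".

gcd(454340, 380517) by repeated division:
454340 = 1×380517 + 73823
380517 = 5×73823 + 11402
73823 = 6×11402 + 5411
11402 = 2×5411 + 580
5411 = 9×580 + 191
580 = 3×191 + 7
191 = 27×7 + 2
7 = 3×2 + 1
2 = 2×1 + 0
The gcd is 1. Working backward:
1 = 7 − 3·2
1 = −3·191 + 82·7
1 = 82·580 − 249·191
1 = −249·5411 + 2323·580
1 = 2323·11402 − 4895·5411
1 = −4895·73823 + 31693·11402
1 = 31693·380517 − 163360·73823
1 = −163360·454340 + 195053·380517
So 380517·195053 ≡ 1 (mod 454340).

195053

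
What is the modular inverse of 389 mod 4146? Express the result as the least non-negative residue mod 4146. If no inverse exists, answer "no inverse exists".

1247

gcd(4146, 389) by repeated division:
4146 = 10*389 + 256
389 = 1*256 + 133
256 = 1*133 + 123
133 = 1*123 + 10
123 = 12*10 + 3
10 = 3*3 + 1
3 = 3*1 + 0
The gcd is 1. Working backward:
1 = 10 − 3·3
1 = −3·123 + 37·10
1 = 37·133 − 40·123
1 = −40·256 + 77·133
1 = 77·389 − 117·256
1 = −117·4146 + 1247·389
So 389·1247 ≡ 1 (mod 4146).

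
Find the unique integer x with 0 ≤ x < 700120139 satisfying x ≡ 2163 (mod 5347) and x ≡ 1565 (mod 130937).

400406911

Write x = 2163 + 5347·k. Then 5347·k ≡ 1565 − 2163 ≡ 130339 (mod 130937).
Need 5347⁻¹ mod 130937. Extended Euclid on (130937, 5347):
130937 = 24*5347 + 2609
5347 = 2*2609 + 129
2609 = 20*129 + 29
129 = 4*29 + 13
29 = 2*13 + 3
13 = 4*3 + 1
3 = 3*1 + 0
Back-substitute:
1 = 13 − 4·3
1 = −4·29 + 9·13
1 = 9·129 − 40·29
1 = −40·2609 + 809·129
1 = 809·5347 − 1658·2609
1 = −1658·130937 + 40601·5347
5347⁻¹ ≡ 40601 (mod 130937), so k ≡ 40601·130339 ≡ 74884 (mod 130937).
x = 2163 + 5347·74884 = 400406911.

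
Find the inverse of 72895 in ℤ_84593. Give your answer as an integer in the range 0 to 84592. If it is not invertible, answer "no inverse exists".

56687

Run Euclid on (84593, 72895):
84593 = 1×72895 + 11698
72895 = 6×11698 + 2707
11698 = 4×2707 + 870
2707 = 3×870 + 97
870 = 8×97 + 94
97 = 1×94 + 3
94 = 31×3 + 1
3 = 3×1 + 0
gcd = 1, so the inverse exists. Back-substitute:
1 = 94 − 31·3
1 = −31·97 + 32·94
1 = 32·870 − 287·97
1 = −287·2707 + 893·870
1 = 893·11698 − 3859·2707
1 = −3859·72895 + 24047·11698
1 = 24047·84593 − 27906·72895
Thus 72895·(-27906) ≡ 1 (mod 84593); reducing, -27906 mod 84593 = 56687.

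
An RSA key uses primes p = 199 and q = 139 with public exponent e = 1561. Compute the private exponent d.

φ(n) = (p−1)(q−1) = 198·138 = 27324.
Need d with 1561·d ≡ 1 (mod 27324). Apply the extended Euclidean algorithm:
27324 = 17×1561 + 787
1561 = 1×787 + 774
787 = 1×774 + 13
774 = 59×13 + 7
13 = 1×7 + 6
7 = 1×6 + 1
6 = 6×1 + 0
Back-substitute:
1 = 7 − 6
1 = −13 + 2·7
1 = 2·774 − 119·13
1 = −119·787 + 121·774
1 = 121·1561 − 240·787
1 = −240·27324 + 4201·1561
So 1561·4201 ≡ 1 (mod 27324), hence d = 4201.

4201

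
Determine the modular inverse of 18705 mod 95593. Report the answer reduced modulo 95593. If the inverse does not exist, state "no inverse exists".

gcd(95593, 18705) by repeated division:
95593 = 5×18705 + 2068
18705 = 9×2068 + 93
2068 = 22×93 + 22
93 = 4×22 + 5
22 = 4×5 + 2
5 = 2×2 + 1
2 = 2×1 + 0
gcd = 1, so the inverse exists. Back-substitute:
1 = 5 − 2·2
1 = −2·22 + 9·5
1 = 9·93 − 38·22
1 = −38·2068 + 845·93
1 = 845·18705 − 7643·2068
1 = −7643·95593 + 39060·18705
So 18705·39060 ≡ 1 (mod 95593).

39060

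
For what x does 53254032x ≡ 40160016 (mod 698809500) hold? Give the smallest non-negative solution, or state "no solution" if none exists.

First find gcd(53254032, 698809500):
698809500 = 13×53254032 + 6507084
53254032 = 8×6507084 + 1197360
6507084 = 5×1197360 + 520284
1197360 = 2×520284 + 156792
520284 = 3×156792 + 49908
156792 = 3×49908 + 7068
49908 = 7×7068 + 432
7068 = 16×432 + 156
432 = 2×156 + 120
156 = 1×120 + 36
120 = 3×36 + 12
36 = 3×12 + 0
gcd = 12 and 12 | 40160016, so solutions exist. Divide through by 12: 4437836x ≡ 3346668 (mod 58234125).
Now find 4437836⁻¹ mod 58234125:
58234125 = 13*4437836 + 542257
4437836 = 8*542257 + 99780
542257 = 5*99780 + 43357
99780 = 2*43357 + 13066
43357 = 3*13066 + 4159
13066 = 3*4159 + 589
4159 = 7*589 + 36
589 = 16*36 + 13
36 = 2*13 + 10
13 = 1*10 + 3
10 = 3*3 + 1
3 = 3*1 + 0
Back-substitute:
1 = 10 − 3·3
1 = −3·13 + 4·10
1 = 4·36 − 11·13
1 = −11·589 + 180·36
1 = 180·4159 − 1271·589
1 = −1271·13066 + 3993·4159
1 = 3993·43357 − 13250·13066
1 = −13250·99780 + 30493·43357
1 = 30493·542257 − 165715·99780
1 = −165715·4437836 + 1356213·542257
1 = 1356213·58234125 − 17796484·4437836
So 4437836·(-17796484) ≡ 1 (mod 58234125), i.e. 4437836⁻¹ ≡ 40437641.
Then x ≡ 40437641·3346668 ≡ 27828438 (mod 58234125); the smallest non-negative solution is x = 27828438.

27828438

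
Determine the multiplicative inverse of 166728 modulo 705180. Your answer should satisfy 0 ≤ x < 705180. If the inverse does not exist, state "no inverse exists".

no inverse exists

Euclidean algorithm on 705180, 166728:
705180 = 4×166728 + 38268
166728 = 4×38268 + 13656
38268 = 2×13656 + 10956
13656 = 1×10956 + 2700
10956 = 4×2700 + 156
2700 = 17×156 + 48
156 = 3×48 + 12
48 = 4×12 + 0
The gcd is 12, not 1, hence no inverse exists.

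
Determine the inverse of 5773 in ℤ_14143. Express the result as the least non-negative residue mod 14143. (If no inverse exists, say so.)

Apply the Euclidean algorithm to 14143 and 5773:
14143 = 2×5773 + 2597
5773 = 2×2597 + 579
2597 = 4×579 + 281
579 = 2×281 + 17
281 = 16×17 + 9
17 = 1×9 + 8
9 = 1×8 + 1
8 = 8×1 + 0
Since gcd(5773, 14143) = 1, back-substitute to write 1 as a combination:
1 = 9 − 8
1 = −17 + 2·9
1 = 2·281 − 33·17
1 = −33·579 + 68·281
1 = 68·2597 − 305·579
1 = −305·5773 + 678·2597
1 = 678·14143 − 1661·5773
So 5773·(-1661) ≡ 1 (mod 14143), and -1661 ≡ 12482 (mod 14143).

12482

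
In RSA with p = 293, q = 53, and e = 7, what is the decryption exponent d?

φ(n) = (p−1)(q−1) = 292·52 = 15184.
Need d with 7·d ≡ 1 (mod 15184). Apply the extended Euclidean algorithm:
15184 = 2169×7 + 1
7 = 7×1 + 0
Back-substitute:
1 = 15184 − 2169·7
So 7·(-2169) ≡ 1 (mod 15184), hence d ≡ -2169 ≡ 13015 (mod 15184).

13015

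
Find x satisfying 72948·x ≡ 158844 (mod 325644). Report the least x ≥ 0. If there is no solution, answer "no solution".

First find gcd(72948, 325644):
325644 = 4·72948 + 33852
72948 = 2·33852 + 5244
33852 = 6·5244 + 2388
5244 = 2·2388 + 468
2388 = 5·468 + 48
468 = 9·48 + 36
48 = 1·36 + 12
36 = 3·12 + 0
gcd = 12 and 12 | 158844, so solutions exist. Divide through by 12: 6079x ≡ 13237 (mod 27137).
Now find 6079⁻¹ mod 27137:
27137 = 4×6079 + 2821
6079 = 2×2821 + 437
2821 = 6×437 + 199
437 = 2×199 + 39
199 = 5×39 + 4
39 = 9×4 + 3
4 = 1×3 + 1
3 = 3×1 + 0
Back-substitute:
1 = 4 − 3
1 = −39 + 10·4
1 = 10·199 − 51·39
1 = −51·437 + 112·199
1 = 112·2821 − 723·437
1 = −723·6079 + 1558·2821
1 = 1558·27137 − 6955·6079
So 6079·(-6955) ≡ 1 (mod 27137), i.e. 6079⁻¹ ≡ 20182.
Then x ≡ 20182·13237 ≡ 12506 (mod 27137); the smallest non-negative solution is x = 12506.

12506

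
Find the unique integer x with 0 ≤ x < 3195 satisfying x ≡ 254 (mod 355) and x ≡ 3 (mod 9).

2739

Write x = 254 + 355·k. Then 355·k ≡ 3 − 254 ≡ 1 (mod 9).
Need 355⁻¹ mod 9. Extended Euclid on (9, 4):
9 = 2*4 + 1
4 = 4*1 + 0
Back-substitute:
1 = 9 − 2·4
355⁻¹ ≡ 7 (mod 9), so k ≡ 7·1 ≡ 7 (mod 9).
x = 254 + 355·7 = 2739.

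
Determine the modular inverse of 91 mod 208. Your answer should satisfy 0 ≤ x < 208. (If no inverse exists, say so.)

Compute gcd(91, 208):
208 = 2*91 + 26
91 = 3*26 + 13
26 = 2*13 + 0
gcd(91, 208) = 13 ≠ 1, so 91 has no multiplicative inverse modulo 208.

no inverse exists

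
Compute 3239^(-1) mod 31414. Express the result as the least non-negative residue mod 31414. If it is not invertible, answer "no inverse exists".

Run Euclid on (31414, 3239):
31414 = 9×3239 + 2263
3239 = 1×2263 + 976
2263 = 2×976 + 311
976 = 3×311 + 43
311 = 7×43 + 10
43 = 4×10 + 3
10 = 3×3 + 1
3 = 3×1 + 0
Since gcd(3239, 31414) = 1, back-substitute to write 1 as a combination:
1 = 10 − 3·3
1 = −3·43 + 13·10
1 = 13·311 − 94·43
1 = −94·976 + 295·311
1 = 295·2263 − 684·976
1 = −684·3239 + 979·2263
1 = 979·31414 − 9495·3239
So 3239·(-9495) ≡ 1 (mod 31414), and -9495 ≡ 21919 (mod 31414).

21919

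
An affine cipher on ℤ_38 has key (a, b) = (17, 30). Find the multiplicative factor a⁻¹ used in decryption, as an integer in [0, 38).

Apply the Euclidean algorithm to 38 and 17:
38 = 2×17 + 4
17 = 4×4 + 1
4 = 4×1 + 0
The gcd is 1. Working backward:
1 = 17 − 4·4
1 = −4·38 + 9·17
So 17·9 ≡ 1 (mod 38).

9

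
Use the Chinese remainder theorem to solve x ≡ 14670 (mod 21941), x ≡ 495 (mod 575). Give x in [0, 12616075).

8242545

Write x = 14670 + 21941·k. Then 21941·k ≡ 495 − 14670 ≡ 200 (mod 575).
Need 21941⁻¹ mod 575. Extended Euclid on (575, 91):
575 = 6×91 + 29
91 = 3×29 + 4
29 = 7×4 + 1
4 = 4×1 + 0
Back-substitute:
1 = 29 − 7·4
1 = −7·91 + 22·29
1 = 22·575 − 139·91
21941⁻¹ ≡ 436 (mod 575), so k ≡ 436·200 ≡ 375 (mod 575).
x = 14670 + 21941·375 = 8242545.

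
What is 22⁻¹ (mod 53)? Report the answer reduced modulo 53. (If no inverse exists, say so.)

41

Extended Euclidean algorithm:
53 = 2×22 + 9
22 = 2×9 + 4
9 = 2×4 + 1
4 = 4×1 + 0
The gcd is 1. Working backward:
1 = 9 − 2·4
1 = −2·22 + 5·9
1 = 5·53 − 12·22
Thus 22·(-12) ≡ 1 (mod 53); reducing, -12 mod 53 = 41.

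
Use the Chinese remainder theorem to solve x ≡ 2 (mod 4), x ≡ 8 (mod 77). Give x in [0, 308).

162

Write x = 2 + 4·k. Then 4·k ≡ 8 − 2 ≡ 6 (mod 77).
Need 4⁻¹ mod 77. Extended Euclid on (77, 4):
77 = 19×4 + 1
4 = 4×1 + 0
Back-substitute:
1 = 77 − 19·4
4⁻¹ ≡ 58 (mod 77), so k ≡ 58·6 ≡ 40 (mod 77).
x = 2 + 4·40 = 162.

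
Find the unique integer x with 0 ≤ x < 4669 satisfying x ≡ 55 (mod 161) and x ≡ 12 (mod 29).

Write x = 55 + 161·k. Then 161·k ≡ 12 − 55 ≡ 15 (mod 29).
Need 161⁻¹ mod 29. Extended Euclid on (29, 16):
29 = 1·16 + 13
16 = 1·13 + 3
13 = 4·3 + 1
3 = 3·1 + 0
Back-substitute:
1 = 13 − 4·3
1 = −4·16 + 5·13
1 = 5·29 − 9·16
161⁻¹ ≡ 20 (mod 29), so k ≡ 20·15 ≡ 10 (mod 29).
x = 55 + 161·10 = 1665.

1665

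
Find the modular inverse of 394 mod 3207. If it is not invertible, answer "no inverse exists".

2857

Run Euclid on (3207, 394):
3207 = 8×394 + 55
394 = 7×55 + 9
55 = 6×9 + 1
9 = 9×1 + 0
The gcd is 1. Working backward:
1 = 55 − 6·9
1 = −6·394 + 43·55
1 = 43·3207 − 350·394
Thus 394·(-350) ≡ 1 (mod 3207); reducing, -350 mod 3207 = 2857.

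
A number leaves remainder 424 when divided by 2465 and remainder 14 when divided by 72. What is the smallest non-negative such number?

Write x = 424 + 2465·k. Then 2465·k ≡ 14 − 424 ≡ 22 (mod 72).
Need 2465⁻¹ mod 72. Extended Euclid on (72, 17):
72 = 4×17 + 4
17 = 4×4 + 1
4 = 4×1 + 0
Back-substitute:
1 = 17 − 4·4
1 = −4·72 + 17·17
2465⁻¹ ≡ 17 (mod 72), so k ≡ 17·22 ≡ 14 (mod 72).
x = 424 + 2465·14 = 34934.

34934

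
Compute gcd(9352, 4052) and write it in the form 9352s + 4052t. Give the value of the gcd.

Euclidean algorithm:
9352 = 2·4052 + 1248
4052 = 3·1248 + 308
1248 = 4·308 + 16
308 = 19·16 + 4
16 = 4·4 + 0
gcd(9352, 4052) = 4.
Back-substituting:
4 = 308 − 19·16
4 = −19·1248 + 77·308
4 = 77·4052 − 250·1248
4 = −250·9352 + 577·4052
So 4 = (-250)·9352 + (577)·4052.

4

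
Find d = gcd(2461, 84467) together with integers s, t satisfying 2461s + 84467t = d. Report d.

Repeated division:
84467 = 34·2461 + 793
2461 = 3·793 + 82
793 = 9·82 + 55
82 = 1·55 + 27
55 = 2·27 + 1
27 = 27·1 + 0
gcd(2461, 84467) = 1.
Working backward:
1 = 55 − 2·27
1 = −2·82 + 3·55
1 = 3·793 − 29·82
1 = −29·2461 + 90·793
1 = 90·84467 − 3089·2461
So 1 = (90)·84467 + (-3089)·2461.

1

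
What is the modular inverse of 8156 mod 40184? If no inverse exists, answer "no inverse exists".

no inverse exists

Euclidean algorithm on 40184, 8156:
40184 = 4×8156 + 7560
8156 = 1×7560 + 596
7560 = 12×596 + 408
596 = 1×408 + 188
408 = 2×188 + 32
188 = 5×32 + 28
32 = 1×28 + 4
28 = 7×4 + 0
gcd(8156, 40184) = 4 ≠ 1, so 8156 has no multiplicative inverse modulo 40184.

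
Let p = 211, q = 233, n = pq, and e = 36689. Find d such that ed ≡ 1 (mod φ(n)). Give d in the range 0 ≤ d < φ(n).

28529

φ(n) = (p−1)(q−1) = 210·232 = 48720.
Need d with 36689·d ≡ 1 (mod 48720). Apply the extended Euclidean algorithm:
48720 = 1·36689 + 12031
36689 = 3·12031 + 596
12031 = 20·596 + 111
596 = 5·111 + 41
111 = 2·41 + 29
41 = 1·29 + 12
29 = 2·12 + 5
12 = 2·5 + 2
5 = 2·2 + 1
2 = 2·1 + 0
Back-substitute:
1 = 5 − 2·2
1 = −2·12 + 5·5
1 = 5·29 − 12·12
1 = −12·41 + 17·29
1 = 17·111 − 46·41
1 = −46·596 + 247·111
1 = 247·12031 − 4986·596
1 = −4986·36689 + 15205·12031
1 = 15205·48720 − 20191·36689
So 36689·(-20191) ≡ 1 (mod 48720), hence d ≡ -20191 ≡ 28529 (mod 48720).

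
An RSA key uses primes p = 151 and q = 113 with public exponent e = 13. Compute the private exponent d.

3877

φ(n) = (p−1)(q−1) = 150·112 = 16800.
Need d with 13·d ≡ 1 (mod 16800). Apply the extended Euclidean algorithm:
16800 = 1292×13 + 4
13 = 3×4 + 1
4 = 4×1 + 0
Back-substitute:
1 = 13 − 3·4
1 = −3·16800 + 3877·13
So 13·3877 ≡ 1 (mod 16800), hence d = 3877.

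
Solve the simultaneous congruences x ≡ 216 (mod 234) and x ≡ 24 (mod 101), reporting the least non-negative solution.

22446

Write x = 216 + 234·k. Then 234·k ≡ 24 − 216 ≡ 10 (mod 101).
Need 234⁻¹ mod 101. Extended Euclid on (101, 32):
101 = 3·32 + 5
32 = 6·5 + 2
5 = 2·2 + 1
2 = 2·1 + 0
Back-substitute:
1 = 5 − 2·2
1 = −2·32 + 13·5
1 = 13·101 − 41·32
234⁻¹ ≡ 60 (mod 101), so k ≡ 60·10 ≡ 95 (mod 101).
x = 216 + 234·95 = 22446.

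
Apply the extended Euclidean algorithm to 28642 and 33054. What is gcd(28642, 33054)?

2

Euclidean algorithm:
33054 = 1*28642 + 4412
28642 = 6*4412 + 2170
4412 = 2*2170 + 72
2170 = 30*72 + 10
72 = 7*10 + 2
10 = 5*2 + 0
gcd(28642, 33054) = 2.
Express as a combination:
2 = 72 − 7·10
2 = −7·2170 + 211·72
2 = 211·4412 − 429·2170
2 = −429·28642 + 2785·4412
2 = 2785·33054 − 3214·28642
So 2 = (2785)·33054 + (-3214)·28642.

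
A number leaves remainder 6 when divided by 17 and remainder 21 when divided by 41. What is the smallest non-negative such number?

Write x = 6 + 17·k. Then 17·k ≡ 21 − 6 ≡ 15 (mod 41).
Need 17⁻¹ mod 41. Extended Euclid on (41, 17):
41 = 2·17 + 7
17 = 2·7 + 3
7 = 2·3 + 1
3 = 3·1 + 0
Back-substitute:
1 = 7 − 2·3
1 = −2·17 + 5·7
1 = 5·41 − 12·17
17⁻¹ ≡ 29 (mod 41), so k ≡ 29·15 ≡ 25 (mod 41).
x = 6 + 17·25 = 431.

431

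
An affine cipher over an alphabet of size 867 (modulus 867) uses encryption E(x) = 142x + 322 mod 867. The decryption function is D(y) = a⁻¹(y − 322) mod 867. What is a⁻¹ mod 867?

Run Euclid on (867, 142):
867 = 6×142 + 15
142 = 9×15 + 7
15 = 2×7 + 1
7 = 7×1 + 0
The gcd is 1. Working backward:
1 = 15 − 2·7
1 = −2·142 + 19·15
1 = 19·867 − 116·142
So 142·(-116) ≡ 1 (mod 867), and -116 ≡ 751 (mod 867).

751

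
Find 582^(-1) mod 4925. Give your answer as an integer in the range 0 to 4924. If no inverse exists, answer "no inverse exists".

3918

Apply the Euclidean algorithm to 4925 and 582:
4925 = 8×582 + 269
582 = 2×269 + 44
269 = 6×44 + 5
44 = 8×5 + 4
5 = 1×4 + 1
4 = 4×1 + 0
The gcd is 1. Working backward:
1 = 5 − 4
1 = −44 + 9·5
1 = 9·269 − 55·44
1 = −55·582 + 119·269
1 = 119·4925 − 1007·582
So 582·(-1007) ≡ 1 (mod 4925), and -1007 ≡ 3918 (mod 4925).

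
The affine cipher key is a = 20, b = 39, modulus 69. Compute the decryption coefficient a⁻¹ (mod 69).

gcd(69, 20) by repeated division:
69 = 3·20 + 9
20 = 2·9 + 2
9 = 4·2 + 1
2 = 2·1 + 0
gcd = 1, so the inverse exists. Back-substitute:
1 = 9 − 4·2
1 = −4·20 + 9·9
1 = 9·69 − 31·20
Hence 20⁻¹ ≡ -31 ≡ 38 (mod 69).

38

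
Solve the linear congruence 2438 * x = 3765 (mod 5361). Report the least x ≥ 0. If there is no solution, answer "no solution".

First find gcd(2438, 5361):
5361 = 2·2438 + 485
2438 = 5·485 + 13
485 = 37·13 + 4
13 = 3·4 + 1
4 = 4·1 + 0
gcd = 1, so a unique solution mod 5361 exists.
Back-substitute for the Bézout coefficients:
1 = 13 − 3·4
1 = −3·485 + 112·13
1 = 112·2438 − 563·485
1 = −563·5361 + 1238·2438
So 2438·(1238) ≡ 1 (mod 5361), giving 2438⁻¹ ≡ 1238.
x ≡ 2438⁻¹·3765 ≡ 1238·3765 ≡ 2361 (mod 5361).

2361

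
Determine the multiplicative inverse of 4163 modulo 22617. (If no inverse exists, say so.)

16103

gcd(22617, 4163) by repeated division:
22617 = 5·4163 + 1802
4163 = 2·1802 + 559
1802 = 3·559 + 125
559 = 4·125 + 59
125 = 2·59 + 7
59 = 8·7 + 3
7 = 2·3 + 1
3 = 3·1 + 0
gcd = 1, so the inverse exists. Back-substitute:
1 = 7 − 2·3
1 = −2·59 + 17·7
1 = 17·125 − 36·59
1 = −36·559 + 161·125
1 = 161·1802 − 519·559
1 = −519·4163 + 1199·1802
1 = 1199·22617 − 6514·4163
So 4163·(-6514) ≡ 1 (mod 22617), and -6514 ≡ 16103 (mod 22617).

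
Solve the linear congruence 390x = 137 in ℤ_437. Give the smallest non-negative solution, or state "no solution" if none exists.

First find gcd(390, 437):
437 = 1*390 + 47
390 = 8*47 + 14
47 = 3*14 + 5
14 = 2*5 + 4
5 = 1*4 + 1
4 = 4*1 + 0
gcd = 1, so a unique solution mod 437 exists.
Back-substitute for the Bézout coefficients:
1 = 5 − 4
1 = −14 + 3·5
1 = 3·47 − 10·14
1 = −10·390 + 83·47
1 = 83·437 − 93·390
So 390·(-93) ≡ 1 (mod 437), giving 390⁻¹ ≡ 344.
x ≡ 390⁻¹·137 ≡ 344·137 ≡ 369 (mod 437).

369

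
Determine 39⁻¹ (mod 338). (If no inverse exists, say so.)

no inverse exists

Compute gcd(39, 338):
338 = 8·39 + 26
39 = 1·26 + 13
26 = 2·13 + 0
gcd(39, 338) = 13 ≠ 1, so 39 has no multiplicative inverse modulo 338.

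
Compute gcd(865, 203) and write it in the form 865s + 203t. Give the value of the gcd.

1

Apply Euclid's algorithm to 865 and 203:
865 = 4·203 + 53
203 = 3·53 + 44
53 = 1·44 + 9
44 = 4·9 + 8
9 = 1·8 + 1
8 = 8·1 + 0
gcd(865, 203) = 1.
Back-substituting:
1 = 9 − 8
1 = −44 + 5·9
1 = 5·53 − 6·44
1 = −6·203 + 23·53
1 = 23·865 − 98·203
So 1 = (23)·865 + (-98)·203.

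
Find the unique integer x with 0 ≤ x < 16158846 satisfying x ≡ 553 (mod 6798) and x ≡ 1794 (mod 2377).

8661205

Write x = 553 + 6798·k. Then 6798·k ≡ 1794 − 553 ≡ 1241 (mod 2377).
Need 6798⁻¹ mod 2377. Extended Euclid on (2377, 2044):
2377 = 1·2044 + 333
2044 = 6·333 + 46
333 = 7·46 + 11
46 = 4·11 + 2
11 = 5·2 + 1
2 = 2·1 + 0
Back-substitute:
1 = 11 − 5·2
1 = −5·46 + 21·11
1 = 21·333 − 152·46
1 = −152·2044 + 933·333
1 = 933·2377 − 1085·2044
6798⁻¹ ≡ 1292 (mod 2377), so k ≡ 1292·1241 ≡ 1274 (mod 2377).
x = 553 + 6798·1274 = 8661205.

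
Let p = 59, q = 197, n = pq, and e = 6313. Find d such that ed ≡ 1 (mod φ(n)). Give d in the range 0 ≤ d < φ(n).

φ(n) = (p−1)(q−1) = 58·196 = 11368.
Need d with 6313·d ≡ 1 (mod 11368). Apply the extended Euclidean algorithm:
11368 = 1·6313 + 5055
6313 = 1·5055 + 1258
5055 = 4·1258 + 23
1258 = 54·23 + 16
23 = 1·16 + 7
16 = 2·7 + 2
7 = 3·2 + 1
2 = 2·1 + 0
Back-substitute:
1 = 7 − 3·2
1 = −3·16 + 7·7
1 = 7·23 − 10·16
1 = −10·1258 + 547·23
1 = 547·5055 − 2198·1258
1 = −2198·6313 + 2745·5055
1 = 2745·11368 − 4943·6313
So 6313·(-4943) ≡ 1 (mod 11368), hence d ≡ -4943 ≡ 6425 (mod 11368).

6425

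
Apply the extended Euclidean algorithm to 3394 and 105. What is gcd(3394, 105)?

1

Apply Euclid's algorithm to 3394 and 105:
3394 = 32×105 + 34
105 = 3×34 + 3
34 = 11×3 + 1
3 = 3×1 + 0
gcd(3394, 105) = 1.
Working backward:
1 = 34 − 11·3
1 = −11·105 + 34·34
1 = 34·3394 − 1099·105
So 1 = (34)·3394 + (-1099)·105.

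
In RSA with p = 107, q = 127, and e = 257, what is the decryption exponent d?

φ(n) = (p−1)(q−1) = 106·126 = 13356.
Need d with 257·d ≡ 1 (mod 13356). Apply the extended Euclidean algorithm:
13356 = 51×257 + 249
257 = 1×249 + 8
249 = 31×8 + 1
8 = 8×1 + 0
Back-substitute:
1 = 249 − 31·8
1 = −31·257 + 32·249
1 = 32·13356 − 1663·257
So 257·(-1663) ≡ 1 (mod 13356), hence d ≡ -1663 ≡ 11693 (mod 13356).

11693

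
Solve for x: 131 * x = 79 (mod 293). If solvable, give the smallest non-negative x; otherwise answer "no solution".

First find gcd(131, 293):
293 = 2·131 + 31
131 = 4·31 + 7
31 = 4·7 + 3
7 = 2·3 + 1
3 = 3·1 + 0
gcd = 1, so a unique solution mod 293 exists.
Back-substitute for the Bézout coefficients:
1 = 7 − 2·3
1 = −2·31 + 9·7
1 = 9·131 − 38·31
1 = −38·293 + 85·131
So 131·(85) ≡ 1 (mod 293), giving 131⁻¹ ≡ 85.
x ≡ 131⁻¹·79 ≡ 85·79 ≡ 269 (mod 293).

269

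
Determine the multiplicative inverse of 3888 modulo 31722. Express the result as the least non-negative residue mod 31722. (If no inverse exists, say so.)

no inverse exists

Euclidean algorithm on 31722, 3888:
31722 = 8·3888 + 618
3888 = 6·618 + 180
618 = 3·180 + 78
180 = 2·78 + 24
78 = 3·24 + 6
24 = 4·6 + 0
gcd(3888, 31722) = 6 ≠ 1, so 3888 has no multiplicative inverse modulo 31722.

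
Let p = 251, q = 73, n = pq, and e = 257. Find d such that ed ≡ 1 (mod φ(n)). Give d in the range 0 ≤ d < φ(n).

5393

φ(n) = (p−1)(q−1) = 250·72 = 18000.
Need d with 257·d ≡ 1 (mod 18000). Apply the extended Euclidean algorithm:
18000 = 70·257 + 10
257 = 25·10 + 7
10 = 1·7 + 3
7 = 2·3 + 1
3 = 3·1 + 0
Back-substitute:
1 = 7 − 2·3
1 = −2·10 + 3·7
1 = 3·257 − 77·10
1 = −77·18000 + 5393·257
So 257·5393 ≡ 1 (mod 18000), hence d = 5393.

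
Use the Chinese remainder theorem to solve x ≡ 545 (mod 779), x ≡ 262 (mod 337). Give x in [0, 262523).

233466

Write x = 545 + 779·k. Then 779·k ≡ 262 − 545 ≡ 54 (mod 337).
Need 779⁻¹ mod 337. Extended Euclid on (337, 105):
337 = 3×105 + 22
105 = 4×22 + 17
22 = 1×17 + 5
17 = 3×5 + 2
5 = 2×2 + 1
2 = 2×1 + 0
Back-substitute:
1 = 5 − 2·2
1 = −2·17 + 7·5
1 = 7·22 − 9·17
1 = −9·105 + 43·22
1 = 43·337 − 138·105
779⁻¹ ≡ 199 (mod 337), so k ≡ 199·54 ≡ 299 (mod 337).
x = 545 + 779·299 = 233466.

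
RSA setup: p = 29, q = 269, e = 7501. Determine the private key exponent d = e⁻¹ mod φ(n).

φ(n) = (p−1)(q−1) = 28·268 = 7504.
Need d with 7501·d ≡ 1 (mod 7504). Apply the extended Euclidean algorithm:
7504 = 1*7501 + 3
7501 = 2500*3 + 1
3 = 3*1 + 0
Back-substitute:
1 = 7501 − 2500·3
1 = −2500·7504 + 2501·7501
So 7501·2501 ≡ 1 (mod 7504), hence d = 2501.

2501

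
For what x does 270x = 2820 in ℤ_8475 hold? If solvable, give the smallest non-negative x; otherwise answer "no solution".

First find gcd(270, 8475):
8475 = 31*270 + 105
270 = 2*105 + 60
105 = 1*60 + 45
60 = 1*45 + 15
45 = 3*15 + 0
gcd = 15 and 15 | 2820, so solutions exist. Divide through by 15: 18x ≡ 188 (mod 565).
Now find 18⁻¹ mod 565:
565 = 31·18 + 7
18 = 2·7 + 4
7 = 1·4 + 3
4 = 1·3 + 1
3 = 3·1 + 0
Back-substitute:
1 = 4 − 3
1 = −7 + 2·4
1 = 2·18 − 5·7
1 = −5·565 + 157·18
So 18⁻¹ ≡ 157 (mod 565).
Then x ≡ 157·188 ≡ 136 (mod 565); the smallest non-negative solution is x = 136.

136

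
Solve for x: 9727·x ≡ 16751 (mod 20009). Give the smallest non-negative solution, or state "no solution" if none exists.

First find gcd(9727, 20009):
20009 = 2*9727 + 555
9727 = 17*555 + 292
555 = 1*292 + 263
292 = 1*263 + 29
263 = 9*29 + 2
29 = 14*2 + 1
2 = 2*1 + 0
gcd = 1, so a unique solution mod 20009 exists.
Back-substitute for the Bézout coefficients:
1 = 29 − 14·2
1 = −14·263 + 127·29
1 = 127·292 − 141·263
1 = −141·555 + 268·292
1 = 268·9727 − 4697·555
1 = −4697·20009 + 9662·9727
So 9727·(9662) ≡ 1 (mod 20009), giving 9727⁻¹ ≡ 9662.
x ≡ 9727⁻¹·16751 ≡ 9662·16751 ≡ 15370 (mod 20009).

15370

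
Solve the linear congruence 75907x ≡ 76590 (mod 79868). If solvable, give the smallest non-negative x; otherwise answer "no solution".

First find gcd(75907, 79868):
79868 = 1×75907 + 3961
75907 = 19×3961 + 648
3961 = 6×648 + 73
648 = 8×73 + 64
73 = 1×64 + 9
64 = 7×9 + 1
9 = 9×1 + 0
gcd = 1, so a unique solution mod 79868 exists.
Back-substitute for the Bézout coefficients:
1 = 64 − 7·9
1 = −7·73 + 8·64
1 = 8·648 − 71·73
1 = −71·3961 + 434·648
1 = 434·75907 − 8317·3961
1 = −8317·79868 + 8751·75907
So 75907·(8751) ≡ 1 (mod 79868), giving 75907⁻¹ ≡ 8751.
x ≡ 75907⁻¹·76590 ≡ 8751·76590 ≡ 66702 (mod 79868).

66702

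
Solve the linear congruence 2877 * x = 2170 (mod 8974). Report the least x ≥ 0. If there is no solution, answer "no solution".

138

First find gcd(2877, 8974):
8974 = 3*2877 + 343
2877 = 8*343 + 133
343 = 2*133 + 77
133 = 1*77 + 56
77 = 1*56 + 21
56 = 2*21 + 14
21 = 1*14 + 7
14 = 2*7 + 0
gcd = 7 and 7 | 2170, so solutions exist. Divide through by 7: 411x ≡ 310 (mod 1282).
Now find 411⁻¹ mod 1282:
1282 = 3*411 + 49
411 = 8*49 + 19
49 = 2*19 + 11
19 = 1*11 + 8
11 = 1*8 + 3
8 = 2*3 + 2
3 = 1*2 + 1
2 = 2*1 + 0
Back-substitute:
1 = 3 − 2
1 = −8 + 3·3
1 = 3·11 − 4·8
1 = −4·19 + 7·11
1 = 7·49 − 18·19
1 = −18·411 + 151·49
1 = 151·1282 − 471·411
So 411·(-471) ≡ 1 (mod 1282), i.e. 411⁻¹ ≡ 811.
Then x ≡ 811·310 ≡ 138 (mod 1282); the smallest non-negative solution is x = 138.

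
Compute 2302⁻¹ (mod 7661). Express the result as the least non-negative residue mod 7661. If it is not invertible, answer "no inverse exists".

6626

Run Euclid on (7661, 2302):
7661 = 3·2302 + 755
2302 = 3·755 + 37
755 = 20·37 + 15
37 = 2·15 + 7
15 = 2·7 + 1
7 = 7·1 + 0
gcd = 1, so the inverse exists. Back-substitute:
1 = 15 − 2·7
1 = −2·37 + 5·15
1 = 5·755 − 102·37
1 = −102·2302 + 311·755
1 = 311·7661 − 1035·2302
Thus 2302·(-1035) ≡ 1 (mod 7661); reducing, -1035 mod 7661 = 6626.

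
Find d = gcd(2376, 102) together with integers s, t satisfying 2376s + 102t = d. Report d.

Euclidean algorithm:
2376 = 23·102 + 30
102 = 3·30 + 12
30 = 2·12 + 6
12 = 2·6 + 0
gcd(2376, 102) = 6.
Express as a combination:
6 = 30 − 2·12
6 = −2·102 + 7·30
6 = 7·2376 − 163·102
So 6 = (7)·2376 + (-163)·102.

6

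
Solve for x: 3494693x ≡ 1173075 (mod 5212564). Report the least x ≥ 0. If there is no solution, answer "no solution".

First find gcd(3494693, 5212564):
5212564 = 1*3494693 + 1717871
3494693 = 2*1717871 + 58951
1717871 = 29*58951 + 8292
58951 = 7*8292 + 907
8292 = 9*907 + 129
907 = 7*129 + 4
129 = 32*4 + 1
4 = 4*1 + 0
gcd = 1, so a unique solution mod 5212564 exists.
Back-substitute for the Bézout coefficients:
1 = 129 − 32·4
1 = −32·907 + 225·129
1 = 225·8292 − 2057·907
1 = −2057·58951 + 14624·8292
1 = 14624·1717871 − 426153·58951
1 = −426153·3494693 + 866930·1717871
1 = 866930·5212564 − 1293083·3494693
So 3494693·(-1293083) ≡ 1 (mod 5212564), giving 3494693⁻¹ ≡ 3919481.
x ≡ 3494693⁻¹·1173075 ≡ 3919481·1173075 ≡ 4059159 (mod 5212564).

4059159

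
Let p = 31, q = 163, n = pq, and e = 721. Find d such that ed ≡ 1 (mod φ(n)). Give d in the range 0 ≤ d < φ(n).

2521

φ(n) = (p−1)(q−1) = 30·162 = 4860.
Need d with 721·d ≡ 1 (mod 4860). Apply the extended Euclidean algorithm:
4860 = 6·721 + 534
721 = 1·534 + 187
534 = 2·187 + 160
187 = 1·160 + 27
160 = 5·27 + 25
27 = 1·25 + 2
25 = 12·2 + 1
2 = 2·1 + 0
Back-substitute:
1 = 25 − 12·2
1 = −12·27 + 13·25
1 = 13·160 − 77·27
1 = −77·187 + 90·160
1 = 90·534 − 257·187
1 = −257·721 + 347·534
1 = 347·4860 − 2339·721
So 721·(-2339) ≡ 1 (mod 4860), hence d ≡ -2339 ≡ 2521 (mod 4860).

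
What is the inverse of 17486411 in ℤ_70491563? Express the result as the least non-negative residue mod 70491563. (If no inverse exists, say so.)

Run Euclid on (70491563, 17486411):
70491563 = 4·17486411 + 545919
17486411 = 32·545919 + 17003
545919 = 32·17003 + 1823
17003 = 9·1823 + 596
1823 = 3·596 + 35
596 = 17·35 + 1
35 = 35·1 + 0
Since gcd(17486411, 70491563) = 1, back-substitute to write 1 as a combination:
1 = 596 − 17·35
1 = −17·1823 + 52·596
1 = 52·17003 − 485·1823
1 = −485·545919 + 15572·17003
1 = 15572·17486411 − 498789·545919
1 = −498789·70491563 + 2010728·17486411
So 17486411·2010728 ≡ 1 (mod 70491563).

2010728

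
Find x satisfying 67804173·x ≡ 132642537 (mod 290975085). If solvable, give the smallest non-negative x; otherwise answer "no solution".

no solution

gcd(67804173, 290975085):
290975085 = 4×67804173 + 19758393
67804173 = 3×19758393 + 8528994
19758393 = 2×8528994 + 2700405
8528994 = 3×2700405 + 427779
2700405 = 6×427779 + 133731
427779 = 3×133731 + 26586
133731 = 5×26586 + 801
26586 = 33×801 + 153
801 = 5×153 + 36
153 = 4×36 + 9
36 = 4×9 + 0
gcd = 9, but 9 ∤ 132642537, so the congruence has no solution.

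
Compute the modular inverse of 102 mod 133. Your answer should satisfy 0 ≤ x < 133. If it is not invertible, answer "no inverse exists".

gcd(133, 102) by repeated division:
133 = 1×102 + 31
102 = 3×31 + 9
31 = 3×9 + 4
9 = 2×4 + 1
4 = 4×1 + 0
Since gcd(102, 133) = 1, back-substitute to write 1 as a combination:
1 = 9 − 2·4
1 = −2·31 + 7·9
1 = 7·102 − 23·31
1 = −23·133 + 30·102
So 102·30 ≡ 1 (mod 133).

30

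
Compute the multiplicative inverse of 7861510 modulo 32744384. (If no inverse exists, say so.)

no inverse exists

Compute gcd(7861510, 32744384):
32744384 = 4·7861510 + 1298344
7861510 = 6·1298344 + 71446
1298344 = 18·71446 + 12316
71446 = 5·12316 + 9866
12316 = 1·9866 + 2450
9866 = 4·2450 + 66
2450 = 37·66 + 8
66 = 8·8 + 2
8 = 4·2 + 0
Since gcd = 2 > 1, 7861510 is not a unit mod 32744384.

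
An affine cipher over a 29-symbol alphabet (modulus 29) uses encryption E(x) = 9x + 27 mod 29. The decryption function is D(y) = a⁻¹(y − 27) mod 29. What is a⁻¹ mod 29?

13

Apply the Euclidean algorithm to 29 and 9:
29 = 3*9 + 2
9 = 4*2 + 1
2 = 2*1 + 0
Since gcd(9, 29) = 1, back-substitute to write 1 as a combination:
1 = 9 − 4·2
1 = −4·29 + 13·9
So 9·13 ≡ 1 (mod 29).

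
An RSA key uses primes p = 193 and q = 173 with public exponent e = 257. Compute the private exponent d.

φ(n) = (p−1)(q−1) = 192·172 = 33024.
Need d with 257·d ≡ 1 (mod 33024). Apply the extended Euclidean algorithm:
33024 = 128·257 + 128
257 = 2·128 + 1
128 = 128·1 + 0
Back-substitute:
1 = 257 − 2·128
1 = −2·33024 + 257·257
So 257·257 ≡ 1 (mod 33024), hence d = 257.

257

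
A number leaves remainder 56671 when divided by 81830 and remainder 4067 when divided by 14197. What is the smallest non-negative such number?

515667501

Write x = 56671 + 81830·k. Then 81830·k ≡ 4067 − 56671 ≡ 4184 (mod 14197).
Need 81830⁻¹ mod 14197. Extended Euclid on (14197, 10845):
14197 = 1×10845 + 3352
10845 = 3×3352 + 789
3352 = 4×789 + 196
789 = 4×196 + 5
196 = 39×5 + 1
5 = 5×1 + 0
Back-substitute:
1 = 196 − 39·5
1 = −39·789 + 157·196
1 = 157·3352 − 667·789
1 = −667·10845 + 2158·3352
1 = 2158·14197 − 2825·10845
81830⁻¹ ≡ 11372 (mod 14197), so k ≡ 11372·4184 ≡ 6301 (mod 14197).
x = 56671 + 81830·6301 = 515667501.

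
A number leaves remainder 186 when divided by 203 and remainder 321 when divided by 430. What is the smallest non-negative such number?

Write x = 186 + 203·k. Then 203·k ≡ 321 − 186 ≡ 135 (mod 430).
Need 203⁻¹ mod 430. Extended Euclid on (430, 203):
430 = 2×203 + 24
203 = 8×24 + 11
24 = 2×11 + 2
11 = 5×2 + 1
2 = 2×1 + 0
Back-substitute:
1 = 11 − 5·2
1 = −5·24 + 11·11
1 = 11·203 − 93·24
1 = −93·430 + 197·203
203⁻¹ ≡ 197 (mod 430), so k ≡ 197·135 ≡ 365 (mod 430).
x = 186 + 203·365 = 74281.

74281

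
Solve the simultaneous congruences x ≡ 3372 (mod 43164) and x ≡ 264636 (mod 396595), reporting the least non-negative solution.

Write x = 3372 + 43164·k. Then 43164·k ≡ 264636 − 3372 ≡ 261264 (mod 396595).
Need 43164⁻¹ mod 396595. Extended Euclid on (396595, 43164):
396595 = 9·43164 + 8119
43164 = 5·8119 + 2569
8119 = 3·2569 + 412
2569 = 6·412 + 97
412 = 4·97 + 24
97 = 4·24 + 1
24 = 24·1 + 0
Back-substitute:
1 = 97 − 4·24
1 = −4·412 + 17·97
1 = 17·2569 − 106·412
1 = −106·8119 + 335·2569
1 = 335·43164 − 1781·8119
1 = −1781·396595 + 16364·43164
43164⁻¹ ≡ 16364 (mod 396595), so k ≡ 16364·261264 ≡ 29996 (mod 396595).
x = 3372 + 43164·29996 = 1294750716.

1294750716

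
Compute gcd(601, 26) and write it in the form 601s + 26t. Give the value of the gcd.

1

Repeated division:
601 = 23*26 + 3
26 = 8*3 + 2
3 = 1*2 + 1
2 = 2*1 + 0
gcd(601, 26) = 1.
Back-substituting:
1 = 3 − 2
1 = −26 + 9·3
1 = 9·601 − 208·26
So 1 = (9)·601 + (-208)·26.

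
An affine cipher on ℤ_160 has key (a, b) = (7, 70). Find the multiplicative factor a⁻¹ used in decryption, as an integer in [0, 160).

gcd(160, 7) by repeated division:
160 = 22*7 + 6
7 = 1*6 + 1
6 = 6*1 + 0
The gcd is 1. Working backward:
1 = 7 − 6
1 = −160 + 23·7
So 7·23 ≡ 1 (mod 160).

23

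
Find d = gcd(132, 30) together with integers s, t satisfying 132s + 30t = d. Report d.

Repeated division:
132 = 4*30 + 12
30 = 2*12 + 6
12 = 2*6 + 0
gcd(132, 30) = 6.
Express as a combination:
6 = 30 − 2·12
6 = −2·132 + 9·30
So 6 = (-2)·132 + (9)·30.

6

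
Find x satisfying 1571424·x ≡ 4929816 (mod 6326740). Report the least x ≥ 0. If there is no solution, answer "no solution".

First find gcd(1571424, 6326740):
6326740 = 4×1571424 + 41044
1571424 = 38×41044 + 11752
41044 = 3×11752 + 5788
11752 = 2×5788 + 176
5788 = 32×176 + 156
176 = 1×156 + 20
156 = 7×20 + 16
20 = 1×16 + 4
16 = 4×4 + 0
gcd = 4 and 4 | 4929816, so solutions exist. Divide through by 4: 392856x ≡ 1232454 (mod 1581685).
Now find 392856⁻¹ mod 1581685:
1581685 = 4·392856 + 10261
392856 = 38·10261 + 2938
10261 = 3·2938 + 1447
2938 = 2·1447 + 44
1447 = 32·44 + 39
44 = 1·39 + 5
39 = 7·5 + 4
5 = 1·4 + 1
4 = 4·1 + 0
Back-substitute:
1 = 5 − 4
1 = −39 + 8·5
1 = 8·44 − 9·39
1 = −9·1447 + 296·44
1 = 296·2938 − 601·1447
1 = −601·10261 + 2099·2938
1 = 2099·392856 − 80363·10261
1 = −80363·1581685 + 323551·392856
So 392856⁻¹ ≡ 323551 (mod 1581685).
Then x ≡ 323551·1232454 ≡ 1537119 (mod 1581685); the smallest non-negative solution is x = 1537119.

1537119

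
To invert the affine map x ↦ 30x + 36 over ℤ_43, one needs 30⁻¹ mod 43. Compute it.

33

Run Euclid on (43, 30):
43 = 1·30 + 13
30 = 2·13 + 4
13 = 3·4 + 1
4 = 4·1 + 0
Since gcd(30, 43) = 1, back-substitute to write 1 as a combination:
1 = 13 − 3·4
1 = −3·30 + 7·13
1 = 7·43 − 10·30
Thus 30·(-10) ≡ 1 (mod 43); reducing, -10 mod 43 = 33.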